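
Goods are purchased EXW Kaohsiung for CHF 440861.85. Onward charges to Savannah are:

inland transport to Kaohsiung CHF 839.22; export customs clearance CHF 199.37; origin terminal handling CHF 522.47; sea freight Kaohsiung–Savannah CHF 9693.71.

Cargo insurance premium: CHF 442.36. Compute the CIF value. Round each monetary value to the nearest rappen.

CIF = EXW price + pre-shipment costs + freight + insurance
CIF = 440861.85 + 839.22 + 199.37 + 522.47 + 9693.71 + 442.36 = 452558.98

CIF value: CHF 452558.98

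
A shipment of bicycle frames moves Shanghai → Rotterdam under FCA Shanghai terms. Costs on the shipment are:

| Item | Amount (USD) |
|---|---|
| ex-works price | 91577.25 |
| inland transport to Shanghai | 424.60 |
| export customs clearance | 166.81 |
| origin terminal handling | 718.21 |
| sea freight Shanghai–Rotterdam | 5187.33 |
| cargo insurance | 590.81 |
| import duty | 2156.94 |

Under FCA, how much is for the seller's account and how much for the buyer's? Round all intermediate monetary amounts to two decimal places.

Seller: USD 92168.66; buyer: USD 8653.29

FCA: the seller delivers export-cleared goods to the carrier; the buyer bears costs from that point.
Seller's account: goods 91577.25 + inland to port 424.60 + export clearance 166.81 = 92168.66
Buyer's account: origin terminal 718.21 + freight 5187.33 + insurance 590.81 + duty 2156.94 = 8653.29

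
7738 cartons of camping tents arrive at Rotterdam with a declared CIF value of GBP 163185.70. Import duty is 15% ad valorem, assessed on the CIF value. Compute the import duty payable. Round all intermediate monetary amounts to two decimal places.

Import duty: GBP 24477.86

Import duty = 163185.70 × 15% = 24477.86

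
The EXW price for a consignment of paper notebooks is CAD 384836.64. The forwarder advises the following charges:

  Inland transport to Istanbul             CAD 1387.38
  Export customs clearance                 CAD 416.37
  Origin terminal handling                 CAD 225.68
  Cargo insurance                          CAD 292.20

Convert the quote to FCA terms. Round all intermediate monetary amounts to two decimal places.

FCA price: CAD 386640.39

Not relevant to the conversion: insurance, origin terminal — on the buyer under both terms; not part of either seller's price.
From EXW to FCA, the seller additionally bears: inland to port, export clearance.
FCA price = 384836.64 + 1387.38 + 416.37 = 386640.39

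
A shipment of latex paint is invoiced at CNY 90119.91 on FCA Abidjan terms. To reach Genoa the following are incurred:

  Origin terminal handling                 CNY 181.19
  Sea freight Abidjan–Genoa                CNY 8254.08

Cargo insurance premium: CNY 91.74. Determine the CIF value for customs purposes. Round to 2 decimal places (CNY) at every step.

CIF value: CNY 98646.92

CIF = FCA price + pre-shipment costs + freight + insurance
CIF = 90119.91 + 181.19 + 8254.08 + 91.74 = 98646.92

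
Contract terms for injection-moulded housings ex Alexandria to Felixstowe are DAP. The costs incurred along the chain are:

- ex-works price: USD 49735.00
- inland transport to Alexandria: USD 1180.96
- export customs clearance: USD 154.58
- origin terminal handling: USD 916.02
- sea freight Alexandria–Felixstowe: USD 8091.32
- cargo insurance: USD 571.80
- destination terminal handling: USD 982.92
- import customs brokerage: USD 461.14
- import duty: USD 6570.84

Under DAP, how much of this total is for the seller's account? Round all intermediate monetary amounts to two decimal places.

Seller's account: USD 61632.60

DAP: the seller bears all costs to the named destination except import duty and clearance.
Seller's account: goods 49735.00 + inland to port 1180.96 + export clearance 154.58 + origin terminal 916.02 + freight 8091.32 + insurance 571.80 + destination terminal 982.92 = 61632.60
Buyer's account: brokerage 461.14 + duty 6570.84 = 7031.98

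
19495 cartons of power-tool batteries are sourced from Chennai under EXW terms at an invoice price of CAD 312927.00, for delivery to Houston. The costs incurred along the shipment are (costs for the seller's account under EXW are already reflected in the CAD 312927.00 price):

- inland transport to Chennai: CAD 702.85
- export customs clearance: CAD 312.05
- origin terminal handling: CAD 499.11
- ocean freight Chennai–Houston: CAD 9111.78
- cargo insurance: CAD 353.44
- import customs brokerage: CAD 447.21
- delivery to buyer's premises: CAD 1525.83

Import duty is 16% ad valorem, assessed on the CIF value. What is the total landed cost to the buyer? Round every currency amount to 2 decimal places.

EXW: the seller makes goods available at their premises; the buyer bears all onward costs.
CIF value = EXW price + inland to port + export clearance + origin terminal + freight + insurance = 312927.00 + 702.85 + 312.05 + 499.11 + 9111.78 + 353.44 = 323906.23
Import duty = 323906.23 × 16% = 51825.00
Buyer bears: inland to port 702.85 + export clearance 312.05 + origin terminal 499.11 + freight 9111.78 + insurance 353.44 + brokerage 447.21 + delivery 1525.83 + duty 51825.00 = 64777.27
Landed cost = invoice 312927.00 + 64777.27 = 377704.27

Total landed cost: CAD 377704.27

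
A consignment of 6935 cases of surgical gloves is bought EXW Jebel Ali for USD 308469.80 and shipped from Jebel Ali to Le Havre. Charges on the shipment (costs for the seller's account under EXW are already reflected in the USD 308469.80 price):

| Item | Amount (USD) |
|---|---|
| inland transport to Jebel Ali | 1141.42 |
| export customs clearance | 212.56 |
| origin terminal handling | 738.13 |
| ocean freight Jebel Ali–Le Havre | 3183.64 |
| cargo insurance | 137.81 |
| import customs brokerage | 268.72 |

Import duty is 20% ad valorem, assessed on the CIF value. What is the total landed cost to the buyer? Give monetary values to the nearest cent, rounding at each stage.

Total landed cost: USD 376928.75

EXW: the seller makes goods available at their premises; the buyer bears all onward costs.
CIF value = EXW price + inland to port + export clearance + origin terminal + freight + insurance = 308469.80 + 1141.42 + 212.56 + 738.13 + 3183.64 + 137.81 = 313883.36
Import duty = 313883.36 × 20% = 62776.67
Buyer bears: inland to port 1141.42 + export clearance 212.56 + origin terminal 738.13 + freight 3183.64 + insurance 137.81 + brokerage 268.72 + duty 62776.67 = 68458.95
Landed cost = invoice 308469.80 + 68458.95 = 376928.75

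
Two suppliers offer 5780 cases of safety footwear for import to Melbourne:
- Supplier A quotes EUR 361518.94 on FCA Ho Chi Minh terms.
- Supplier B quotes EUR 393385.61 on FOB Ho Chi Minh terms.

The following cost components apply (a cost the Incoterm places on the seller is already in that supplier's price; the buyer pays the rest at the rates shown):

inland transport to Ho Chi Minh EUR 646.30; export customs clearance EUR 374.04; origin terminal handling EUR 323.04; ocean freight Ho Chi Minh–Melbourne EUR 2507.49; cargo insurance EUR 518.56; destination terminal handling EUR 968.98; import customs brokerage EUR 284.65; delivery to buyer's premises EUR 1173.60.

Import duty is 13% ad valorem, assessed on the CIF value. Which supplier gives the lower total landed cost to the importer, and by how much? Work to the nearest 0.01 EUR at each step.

Supplier A (FCA):
CIF value = FCA price + origin terminal + freight + insurance = 361518.94 + 323.04 + 2507.49 + 518.56 = 364868.03
Import duty = 364868.03 × 13% = 47432.84
Buyer bears (A): 323.04 + 2507.49 + 518.56 + 968.98 + 284.65 + 1173.60 = 5776.32
Landed cost (A) = invoice 361518.94 + 5776.32 + duty 47432.84 = 414728.10
Supplier B (FOB):
CIF value = FOB price + freight + insurance = 393385.61 + 2507.49 + 518.56 = 396411.66
Import duty = 396411.66 × 13% = 51533.52
Buyer bears (B): 2507.49 + 518.56 + 968.98 + 284.65 + 1173.60 = 5453.28
Landed cost (B) = invoice 393385.61 + 5453.28 + duty 51533.52 = 450372.41
Difference = |414728.10 − 450372.41| = 35644.31

Supplier A is cheaper by EUR 35644.31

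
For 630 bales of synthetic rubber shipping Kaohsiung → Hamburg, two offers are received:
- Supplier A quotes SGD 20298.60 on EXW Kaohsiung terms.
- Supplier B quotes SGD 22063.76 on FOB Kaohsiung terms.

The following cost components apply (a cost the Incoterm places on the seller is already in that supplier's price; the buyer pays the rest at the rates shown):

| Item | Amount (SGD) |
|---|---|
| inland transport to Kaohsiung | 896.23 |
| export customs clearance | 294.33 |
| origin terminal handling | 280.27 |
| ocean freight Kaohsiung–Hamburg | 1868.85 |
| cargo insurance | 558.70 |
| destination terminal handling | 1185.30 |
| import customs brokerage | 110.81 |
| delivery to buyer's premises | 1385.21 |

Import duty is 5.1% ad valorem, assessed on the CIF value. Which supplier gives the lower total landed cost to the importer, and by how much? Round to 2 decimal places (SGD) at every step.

Supplier A (EXW):
CIF value = EXW price + inland to port + export clearance + origin terminal + freight + insurance = 20298.60 + 896.23 + 294.33 + 280.27 + 1868.85 + 558.70 = 24196.98
Import duty = 24196.98 × 5.1% = 1234.05
Buyer bears (A): 896.23 + 294.33 + 280.27 + 1868.85 + 558.70 + 1185.30 + 110.81 + 1385.21 = 6579.70
Landed cost (A) = invoice 20298.60 + 6579.70 + duty 1234.05 = 28112.35
Supplier B (FOB):
CIF value = FOB price + freight + insurance = 22063.76 + 1868.85 + 558.70 = 24491.31
Import duty = 24491.31 × 5.1% = 1249.06
Buyer bears (B): 1868.85 + 558.70 + 1185.30 + 110.81 + 1385.21 = 5108.87
Landed cost (B) = invoice 22063.76 + 5108.87 + duty 1249.06 = 28421.69
Difference = |28112.35 − 28421.69| = 309.34

Supplier A is cheaper by SGD 309.34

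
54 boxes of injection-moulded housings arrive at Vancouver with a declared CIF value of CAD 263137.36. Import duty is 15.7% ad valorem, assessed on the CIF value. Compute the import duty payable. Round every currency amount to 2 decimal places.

Import duty: CAD 41312.57

Import duty = 263137.36 × 15.7% = 41312.57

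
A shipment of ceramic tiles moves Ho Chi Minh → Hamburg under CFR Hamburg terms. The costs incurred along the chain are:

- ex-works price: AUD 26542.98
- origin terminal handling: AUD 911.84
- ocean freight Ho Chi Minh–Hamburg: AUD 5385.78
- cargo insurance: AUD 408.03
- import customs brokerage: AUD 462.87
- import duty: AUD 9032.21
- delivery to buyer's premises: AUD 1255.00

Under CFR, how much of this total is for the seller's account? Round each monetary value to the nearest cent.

CFR: the seller pays costs through ocean freight to the destination port, but not insurance.
Seller's account: goods 26542.98 + origin terminal 911.84 + freight 5385.78 = 32840.60
Buyer's account: insurance 408.03 + brokerage 462.87 + duty 9032.21 + delivery 1255.00 = 11158.11

Seller's account: AUD 32840.60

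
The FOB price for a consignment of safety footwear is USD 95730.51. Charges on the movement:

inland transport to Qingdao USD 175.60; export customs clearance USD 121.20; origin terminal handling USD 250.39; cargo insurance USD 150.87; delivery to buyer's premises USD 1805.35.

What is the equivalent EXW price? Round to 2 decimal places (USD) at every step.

Not relevant to the conversion: insurance, delivery — on the buyer under both terms; not part of either seller's price.
From FOB to EXW, the seller no longer bears: inland to port, export clearance, origin terminal.
EXW price = 95730.51 − 175.60 − 121.20 − 250.39 = 95183.32

EXW price: USD 95183.32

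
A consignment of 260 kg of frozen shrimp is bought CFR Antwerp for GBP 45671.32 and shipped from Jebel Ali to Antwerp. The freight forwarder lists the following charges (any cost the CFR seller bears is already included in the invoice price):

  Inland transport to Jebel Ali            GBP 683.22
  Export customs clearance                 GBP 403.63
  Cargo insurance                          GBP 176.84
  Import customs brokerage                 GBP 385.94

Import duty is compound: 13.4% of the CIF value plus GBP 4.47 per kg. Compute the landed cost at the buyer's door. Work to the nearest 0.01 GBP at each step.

CFR: the seller pays costs through ocean freight to the destination port, but not insurance.
Already in the invoice (seller's account under CFR): inland to port, export clearance — exclude.
CIF value = CFR price + insurance = 45671.32 + 176.84 = 45848.16
Ad valorem component: 45848.16 × 13.4% = 6143.65
Specific component: 260 × 4.47 = 1162.20
Import duty = 6143.65 + 1162.20 = 7305.85
Buyer bears: insurance 176.84 + brokerage 385.94 + duty 7305.85 = 7868.63
Landed cost = invoice 45671.32 + 7868.63 = 53539.95

Total landed cost: GBP 53539.95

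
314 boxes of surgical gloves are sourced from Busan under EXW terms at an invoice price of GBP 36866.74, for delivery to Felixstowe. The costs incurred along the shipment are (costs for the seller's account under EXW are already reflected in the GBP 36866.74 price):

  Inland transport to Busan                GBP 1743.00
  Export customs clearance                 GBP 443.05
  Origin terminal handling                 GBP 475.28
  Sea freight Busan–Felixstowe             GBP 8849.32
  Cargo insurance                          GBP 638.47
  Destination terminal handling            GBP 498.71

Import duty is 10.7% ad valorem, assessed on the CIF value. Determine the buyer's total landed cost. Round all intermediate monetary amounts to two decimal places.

Total landed cost: GBP 54759.27

EXW: the seller makes goods available at their premises; the buyer bears all onward costs.
CIF value = EXW price + inland to port + export clearance + origin terminal + freight + insurance = 36866.74 + 1743.00 + 443.05 + 475.28 + 8849.32 + 638.47 = 49015.86
Import duty = 49015.86 × 10.7% = 5244.70
Buyer bears: inland to port 1743.00 + export clearance 443.05 + origin terminal 475.28 + freight 8849.32 + insurance 638.47 + destination terminal 498.71 + duty 5244.70 = 17892.53
Landed cost = invoice 36866.74 + 17892.53 = 54759.27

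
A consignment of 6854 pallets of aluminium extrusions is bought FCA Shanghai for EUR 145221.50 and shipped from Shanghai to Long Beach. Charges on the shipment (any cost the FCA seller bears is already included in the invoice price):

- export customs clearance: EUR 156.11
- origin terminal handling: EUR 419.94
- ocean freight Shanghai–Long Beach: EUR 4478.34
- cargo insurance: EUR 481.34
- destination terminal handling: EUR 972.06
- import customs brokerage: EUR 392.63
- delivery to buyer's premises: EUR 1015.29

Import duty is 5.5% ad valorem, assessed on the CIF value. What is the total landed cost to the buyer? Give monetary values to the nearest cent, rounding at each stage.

FCA: the seller delivers export-cleared goods to the carrier; the buyer bears costs from that point.
Already in the invoice (seller's account under FCA): export clearance — exclude.
CIF value = FCA price + origin terminal + freight + insurance = 145221.50 + 419.94 + 4478.34 + 481.34 = 150601.12
Import duty = 150601.12 × 5.5% = 8283.06
Buyer bears: origin terminal 419.94 + freight 4478.34 + insurance 481.34 + destination terminal 972.06 + brokerage 392.63 + delivery 1015.29 + duty 8283.06 = 16042.66
Landed cost = invoice 145221.50 + 16042.66 = 161264.16

Total landed cost: EUR 161264.16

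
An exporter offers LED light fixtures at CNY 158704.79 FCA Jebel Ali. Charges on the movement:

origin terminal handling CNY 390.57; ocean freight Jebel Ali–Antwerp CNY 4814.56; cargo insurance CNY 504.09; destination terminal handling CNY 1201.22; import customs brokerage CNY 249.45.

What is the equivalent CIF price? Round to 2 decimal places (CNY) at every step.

Not relevant to the conversion: destination terminal, brokerage — on the buyer under both terms; not part of either seller's price.
From FCA to CIF, the seller additionally bears: origin terminal, freight, insurance.
CIF price = 158704.79 + 390.57 + 4814.56 + 504.09 = 164414.01

CIF price: CNY 164414.01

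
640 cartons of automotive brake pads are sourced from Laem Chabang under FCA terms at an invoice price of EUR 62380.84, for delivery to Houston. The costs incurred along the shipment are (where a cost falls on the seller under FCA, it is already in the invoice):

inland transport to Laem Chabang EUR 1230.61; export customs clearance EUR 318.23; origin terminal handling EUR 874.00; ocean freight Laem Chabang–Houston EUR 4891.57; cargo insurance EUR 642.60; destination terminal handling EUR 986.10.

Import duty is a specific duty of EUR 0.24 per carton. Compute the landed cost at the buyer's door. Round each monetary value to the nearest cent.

Total landed cost: EUR 69928.71

FCA: the seller delivers export-cleared goods to the carrier; the buyer bears costs from that point.
Already in the invoice (seller's account under FCA): inland to port, export clearance — exclude.
CIF value = FCA price + origin terminal + freight + insurance = 62380.84 + 874.00 + 4891.57 + 642.60 = 68789.01
Import duty = 640 × 0.24 = 153.60
Buyer bears: origin terminal 874.00 + freight 4891.57 + insurance 642.60 + destination terminal 986.10 + duty 153.60 = 7547.87
Landed cost = invoice 62380.84 + 7547.87 = 69928.71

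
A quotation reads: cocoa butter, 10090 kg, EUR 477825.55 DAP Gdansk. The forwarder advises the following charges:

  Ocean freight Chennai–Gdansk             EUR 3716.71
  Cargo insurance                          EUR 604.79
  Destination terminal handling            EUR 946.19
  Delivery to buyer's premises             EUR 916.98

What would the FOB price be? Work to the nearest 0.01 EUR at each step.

From DAP to FOB, the seller no longer bears: freight, insurance, destination terminal, delivery.
FOB price = 477825.55 − 3716.71 − 604.79 − 946.19 − 916.98 = 471640.88

FOB price: EUR 471640.88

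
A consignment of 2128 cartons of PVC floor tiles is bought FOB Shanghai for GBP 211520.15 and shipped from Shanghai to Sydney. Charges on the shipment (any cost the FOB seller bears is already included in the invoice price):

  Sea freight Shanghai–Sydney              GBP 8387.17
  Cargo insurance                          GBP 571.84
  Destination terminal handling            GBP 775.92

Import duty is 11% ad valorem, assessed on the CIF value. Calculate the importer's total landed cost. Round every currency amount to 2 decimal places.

FOB: the seller bears costs until goods are on board at the origin port; the buyer bears freight, insurance and all costs thereafter.
CIF value = FOB price + freight + insurance = 211520.15 + 8387.17 + 571.84 = 220479.16
Import duty = 220479.16 × 11% = 24252.71
Buyer bears: freight 8387.17 + insurance 571.84 + destination terminal 775.92 + duty 24252.71 = 33987.64
Landed cost = invoice 211520.15 + 33987.64 = 245507.79

Total landed cost: GBP 245507.79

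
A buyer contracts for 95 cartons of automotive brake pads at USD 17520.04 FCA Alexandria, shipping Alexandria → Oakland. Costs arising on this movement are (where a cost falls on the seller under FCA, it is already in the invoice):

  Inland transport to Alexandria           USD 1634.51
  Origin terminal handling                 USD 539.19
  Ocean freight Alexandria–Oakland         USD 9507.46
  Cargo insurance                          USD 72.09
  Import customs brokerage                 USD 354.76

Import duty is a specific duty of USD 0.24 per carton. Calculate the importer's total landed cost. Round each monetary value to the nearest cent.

FCA: the seller delivers export-cleared goods to the carrier; the buyer bears costs from that point.
Already in the invoice (seller's account under FCA): inland to port — exclude.
CIF value = FCA price + origin terminal + freight + insurance = 17520.04 + 539.19 + 9507.46 + 72.09 = 27638.78
Import duty = 95 × 0.24 = 22.80
Buyer bears: origin terminal 539.19 + freight 9507.46 + insurance 72.09 + brokerage 354.76 + duty 22.80 = 10496.30
Landed cost = invoice 17520.04 + 10496.30 = 28016.34

Total landed cost: USD 28016.34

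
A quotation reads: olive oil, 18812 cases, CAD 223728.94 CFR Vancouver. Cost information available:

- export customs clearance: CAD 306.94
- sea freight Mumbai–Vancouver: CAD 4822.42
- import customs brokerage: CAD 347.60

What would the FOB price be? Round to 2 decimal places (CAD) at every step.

Not relevant to the conversion: export clearance — on the seller under both CFR and FOB; already in the CFR price and stays in the FOB price. brokerage — on the buyer under both terms; not part of either seller's price.
From CFR to FOB, the seller no longer bears: freight.
FOB price = 223728.94 − 4822.42 = 218906.52

FOB price: CAD 218906.52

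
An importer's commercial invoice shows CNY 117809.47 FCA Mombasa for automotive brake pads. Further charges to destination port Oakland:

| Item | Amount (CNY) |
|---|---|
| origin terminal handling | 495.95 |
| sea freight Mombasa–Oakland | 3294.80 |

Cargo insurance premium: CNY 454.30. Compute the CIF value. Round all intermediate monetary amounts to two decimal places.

CIF = FCA price + pre-shipment costs + freight + insurance
CIF = 117809.47 + 495.95 + 3294.80 + 454.30 = 122054.52

CIF value: CNY 122054.52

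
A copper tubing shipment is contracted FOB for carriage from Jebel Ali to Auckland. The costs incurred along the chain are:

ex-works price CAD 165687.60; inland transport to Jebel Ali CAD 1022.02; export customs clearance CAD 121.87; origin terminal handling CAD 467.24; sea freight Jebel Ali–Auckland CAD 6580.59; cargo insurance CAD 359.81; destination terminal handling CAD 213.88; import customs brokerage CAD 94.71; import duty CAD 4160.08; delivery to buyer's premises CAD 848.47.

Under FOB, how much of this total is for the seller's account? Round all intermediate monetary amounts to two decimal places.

FOB: the seller bears costs until goods are on board at the origin port; the buyer bears freight, insurance and all costs thereafter.
Seller's account: goods 165687.60 + inland to port 1022.02 + export clearance 121.87 + origin terminal 467.24 = 167298.73
Buyer's account: freight 6580.59 + insurance 359.81 + destination terminal 213.88 + brokerage 94.71 + duty 4160.08 + delivery 848.47 = 12257.54

Seller's account: CAD 167298.73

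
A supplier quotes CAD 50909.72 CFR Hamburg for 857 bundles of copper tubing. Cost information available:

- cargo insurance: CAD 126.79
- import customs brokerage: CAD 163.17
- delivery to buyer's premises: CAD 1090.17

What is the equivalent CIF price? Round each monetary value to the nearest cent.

Not relevant to the conversion: brokerage, delivery — on the buyer under both terms; not part of either seller's price.
From CFR to CIF, the seller additionally bears: insurance.
CIF price = 50909.72 + 126.79 = 51036.51

CIF price: CAD 51036.51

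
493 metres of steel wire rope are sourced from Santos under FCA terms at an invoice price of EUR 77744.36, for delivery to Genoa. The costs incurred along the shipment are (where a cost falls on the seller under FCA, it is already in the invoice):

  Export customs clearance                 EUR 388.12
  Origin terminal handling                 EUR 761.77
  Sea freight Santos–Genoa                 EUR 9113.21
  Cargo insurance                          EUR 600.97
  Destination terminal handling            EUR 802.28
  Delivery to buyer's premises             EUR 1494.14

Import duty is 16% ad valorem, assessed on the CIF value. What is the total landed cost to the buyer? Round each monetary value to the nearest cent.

FCA: the seller delivers export-cleared goods to the carrier; the buyer bears costs from that point.
Already in the invoice (seller's account under FCA): export clearance — exclude.
CIF value = FCA price + origin terminal + freight + insurance = 77744.36 + 761.77 + 9113.21 + 600.97 = 88220.31
Import duty = 88220.31 × 16% = 14115.25
Buyer bears: origin terminal 761.77 + freight 9113.21 + insurance 600.97 + destination terminal 802.28 + delivery 1494.14 + duty 14115.25 = 26887.62
Landed cost = invoice 77744.36 + 26887.62 = 104631.98

Total landed cost: EUR 104631.98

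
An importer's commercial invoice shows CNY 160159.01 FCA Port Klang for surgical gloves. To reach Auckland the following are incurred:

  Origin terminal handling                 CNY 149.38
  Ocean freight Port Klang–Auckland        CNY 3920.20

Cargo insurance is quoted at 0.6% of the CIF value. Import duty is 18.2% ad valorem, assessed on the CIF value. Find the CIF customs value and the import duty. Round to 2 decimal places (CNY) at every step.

CIF value: CNY 165219.91; import duty: CNY 30070.02

Let C be the CIF value. C = FCA price + pre-shipment costs + freight + 0.6% × C
C − 0.6% × C = 160159.01 + 149.38 + 3920.20
0.994 × C = 164228.59
C = 164228.59 / 0.994 = 165219.91
Insurance premium = 0.6% × 165219.91 = 991.32
Import duty = 165219.91 × 18.2% = 30070.02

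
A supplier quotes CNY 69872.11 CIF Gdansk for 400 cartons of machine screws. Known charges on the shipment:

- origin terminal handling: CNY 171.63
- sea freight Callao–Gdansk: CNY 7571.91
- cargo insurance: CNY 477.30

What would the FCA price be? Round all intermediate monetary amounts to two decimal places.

From CIF to FCA, the seller no longer bears: origin terminal, freight, insurance.
FCA price = 69872.11 − 171.63 − 7571.91 − 477.30 = 61651.27

FCA price: CNY 61651.27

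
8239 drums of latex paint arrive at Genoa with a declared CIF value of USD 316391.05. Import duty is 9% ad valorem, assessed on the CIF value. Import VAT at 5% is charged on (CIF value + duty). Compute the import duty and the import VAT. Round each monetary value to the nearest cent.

Import duty = 316391.05 × 9% = 28475.19
VAT base = CIF + duty = 316391.05 + 28475.19 = 344866.24
Import VAT = 344866.24 × 5% = 17243.31

Import duty: USD 28475.19; import VAT: USD 17243.31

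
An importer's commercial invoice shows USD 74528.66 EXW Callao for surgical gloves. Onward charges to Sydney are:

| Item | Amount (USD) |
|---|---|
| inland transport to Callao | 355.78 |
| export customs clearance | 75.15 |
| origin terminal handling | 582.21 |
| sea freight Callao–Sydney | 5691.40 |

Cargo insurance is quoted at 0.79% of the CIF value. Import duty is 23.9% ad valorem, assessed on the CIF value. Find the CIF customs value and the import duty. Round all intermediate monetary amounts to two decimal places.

Let C be the CIF value. C = EXW price + pre-shipment costs + freight + 0.79% × C
C − 0.79% × C = 74528.66 + 355.78 + 75.15 + 582.21 + 5691.40
0.9921 × C = 81233.20
C = 81233.20 / 0.9921 = 81880.05
Insurance premium = 0.79% × 81880.05 = 646.85
Import duty = 81880.05 × 23.9% = 19569.33

CIF value: USD 81880.05; import duty: USD 19569.33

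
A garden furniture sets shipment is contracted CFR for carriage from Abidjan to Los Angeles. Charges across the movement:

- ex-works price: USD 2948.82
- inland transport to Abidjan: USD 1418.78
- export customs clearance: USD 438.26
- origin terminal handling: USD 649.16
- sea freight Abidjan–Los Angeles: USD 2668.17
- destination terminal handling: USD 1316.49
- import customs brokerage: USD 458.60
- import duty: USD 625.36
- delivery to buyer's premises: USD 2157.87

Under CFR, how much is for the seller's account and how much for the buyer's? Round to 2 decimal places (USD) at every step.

Seller: USD 8123.19; buyer: USD 4558.32

CFR: the seller pays costs through ocean freight to the destination port, but not insurance.
Seller's account: goods 2948.82 + inland to port 1418.78 + export clearance 438.26 + origin terminal 649.16 + freight 2668.17 = 8123.19
Buyer's account: destination terminal 1316.49 + brokerage 458.60 + duty 625.36 + delivery 2157.87 = 4558.32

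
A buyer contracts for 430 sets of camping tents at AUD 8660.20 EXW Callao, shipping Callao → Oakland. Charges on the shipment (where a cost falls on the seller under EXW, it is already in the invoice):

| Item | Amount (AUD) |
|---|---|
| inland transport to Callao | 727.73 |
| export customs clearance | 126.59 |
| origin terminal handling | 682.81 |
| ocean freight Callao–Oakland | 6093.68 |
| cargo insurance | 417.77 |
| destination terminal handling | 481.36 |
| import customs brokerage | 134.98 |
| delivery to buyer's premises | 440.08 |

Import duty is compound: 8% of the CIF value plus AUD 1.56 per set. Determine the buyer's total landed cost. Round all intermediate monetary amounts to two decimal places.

EXW: the seller makes goods available at their premises; the buyer bears all onward costs.
CIF value = EXW price + inland to port + export clearance + origin terminal + freight + insurance = 8660.20 + 727.73 + 126.59 + 682.81 + 6093.68 + 417.77 = 16708.78
Ad valorem component: 16708.78 × 8% = 1336.70
Specific component: 430 × 1.56 = 670.80
Import duty = 1336.70 + 670.80 = 2007.50
Buyer bears: inland to port 727.73 + export clearance 126.59 + origin terminal 682.81 + freight 6093.68 + insurance 417.77 + destination terminal 481.36 + brokerage 134.98 + delivery 440.08 + duty 2007.50 = 11112.50
Landed cost = invoice 8660.20 + 11112.50 = 19772.70

Total landed cost: AUD 19772.70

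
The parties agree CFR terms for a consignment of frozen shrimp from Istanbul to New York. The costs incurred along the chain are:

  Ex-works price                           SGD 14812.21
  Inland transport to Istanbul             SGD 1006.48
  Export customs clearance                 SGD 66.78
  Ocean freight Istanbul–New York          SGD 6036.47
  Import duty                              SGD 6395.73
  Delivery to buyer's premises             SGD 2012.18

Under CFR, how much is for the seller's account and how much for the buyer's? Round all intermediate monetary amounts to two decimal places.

Seller: SGD 21921.94; buyer: SGD 8407.91

CFR: the seller pays costs through ocean freight to the destination port, but not insurance.
Seller's account: goods 14812.21 + inland to port 1006.48 + export clearance 66.78 + freight 6036.47 = 21921.94
Buyer's account: duty 6395.73 + delivery 2012.18 = 8407.91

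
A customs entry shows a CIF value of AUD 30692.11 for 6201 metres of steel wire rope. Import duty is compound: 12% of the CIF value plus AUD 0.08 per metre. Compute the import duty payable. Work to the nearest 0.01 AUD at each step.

Import duty: AUD 4179.13

Ad valorem component: 30692.11 × 12% = 3683.05
Specific component: 6201 × 0.08 = 496.08
Import duty = 3683.05 + 496.08 = 4179.13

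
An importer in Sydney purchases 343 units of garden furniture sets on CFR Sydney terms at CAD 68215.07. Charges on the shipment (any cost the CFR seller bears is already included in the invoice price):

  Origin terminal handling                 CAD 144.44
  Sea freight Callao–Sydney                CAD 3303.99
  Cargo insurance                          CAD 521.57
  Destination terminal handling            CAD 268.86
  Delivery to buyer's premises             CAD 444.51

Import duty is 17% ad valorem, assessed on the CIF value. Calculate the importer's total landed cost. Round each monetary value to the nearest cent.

CFR: the seller pays costs through ocean freight to the destination port, but not insurance.
Already in the invoice (seller's account under CFR): origin terminal, freight — exclude.
CIF value = CFR price + insurance = 68215.07 + 521.57 = 68736.64
Import duty = 68736.64 × 17% = 11685.23
Buyer bears: insurance 521.57 + destination terminal 268.86 + delivery 444.51 + duty 11685.23 = 12920.17
Landed cost = invoice 68215.07 + 12920.17 = 81135.24

Total landed cost: CAD 81135.24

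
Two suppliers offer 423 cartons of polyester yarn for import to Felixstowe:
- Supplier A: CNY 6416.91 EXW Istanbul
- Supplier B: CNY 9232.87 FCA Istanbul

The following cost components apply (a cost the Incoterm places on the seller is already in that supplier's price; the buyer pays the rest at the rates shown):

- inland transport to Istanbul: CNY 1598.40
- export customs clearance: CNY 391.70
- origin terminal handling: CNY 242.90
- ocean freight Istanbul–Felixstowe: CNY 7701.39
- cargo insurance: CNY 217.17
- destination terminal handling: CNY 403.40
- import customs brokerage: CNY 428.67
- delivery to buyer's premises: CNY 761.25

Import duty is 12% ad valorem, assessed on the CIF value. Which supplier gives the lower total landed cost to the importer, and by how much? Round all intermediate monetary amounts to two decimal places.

Supplier A is cheaper by CNY 924.96

Supplier A (EXW):
CIF value = EXW price + inland to port + export clearance + origin terminal + freight + insurance = 6416.91 + 1598.40 + 391.70 + 242.90 + 7701.39 + 217.17 = 16568.47
Import duty = 16568.47 × 12% = 1988.22
Buyer bears (A): 1598.40 + 391.70 + 242.90 + 7701.39 + 217.17 + 403.40 + 428.67 + 761.25 = 11744.88
Landed cost (A) = invoice 6416.91 + 11744.88 + duty 1988.22 = 20150.01
Supplier B (FCA):
CIF value = FCA price + origin terminal + freight + insurance = 9232.87 + 242.90 + 7701.39 + 217.17 = 17394.33
Import duty = 17394.33 × 12% = 2087.32
Buyer bears (B): 242.90 + 7701.39 + 217.17 + 403.40 + 428.67 + 761.25 = 9754.78
Landed cost (B) = invoice 9232.87 + 9754.78 + duty 2087.32 = 21074.97
Difference = |20150.01 − 21074.97| = 924.96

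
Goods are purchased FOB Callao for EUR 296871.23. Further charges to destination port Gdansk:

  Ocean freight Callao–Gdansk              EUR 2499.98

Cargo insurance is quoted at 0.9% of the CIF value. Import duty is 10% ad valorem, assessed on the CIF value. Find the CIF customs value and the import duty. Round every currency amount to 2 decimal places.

CIF value: EUR 302090.02; import duty: EUR 30209.00

Let C be the CIF value. C = FOB price + freight + 0.9% × C
C − 0.9% × C = 296871.23 + 2499.98
0.991 × C = 299371.21
C = 299371.21 / 0.991 = 302090.02
Insurance premium = 0.9% × 302090.02 = 2718.81
Import duty = 302090.02 × 10% = 30209.00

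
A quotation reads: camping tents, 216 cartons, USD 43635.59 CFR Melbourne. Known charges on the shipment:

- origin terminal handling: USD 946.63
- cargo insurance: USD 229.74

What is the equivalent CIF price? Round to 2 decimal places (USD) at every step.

CIF price: USD 43865.33

Not relevant to the conversion: origin terminal — on the seller under both CFR and CIF; already in the CFR price and stays in the CIF price.
From CFR to CIF, the seller additionally bears: insurance.
CIF price = 43635.59 + 229.74 = 43865.33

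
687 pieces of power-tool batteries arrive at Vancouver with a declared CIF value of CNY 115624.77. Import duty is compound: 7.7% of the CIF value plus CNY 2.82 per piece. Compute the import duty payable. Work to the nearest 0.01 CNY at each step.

Ad valorem component: 115624.77 × 7.7% = 8903.11
Specific component: 687 × 2.82 = 1937.34
Import duty = 8903.11 + 1937.34 = 10840.45

Import duty: CNY 10840.45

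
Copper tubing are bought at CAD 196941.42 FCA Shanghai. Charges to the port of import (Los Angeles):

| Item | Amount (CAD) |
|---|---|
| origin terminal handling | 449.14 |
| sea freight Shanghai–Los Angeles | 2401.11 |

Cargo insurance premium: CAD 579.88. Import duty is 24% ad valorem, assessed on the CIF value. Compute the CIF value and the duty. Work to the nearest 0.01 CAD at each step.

CIF = FCA price + pre-shipment costs + freight + insurance
CIF = 196941.42 + 449.14 + 2401.11 + 579.88 = 200371.55
Import duty = 200371.55 × 24% = 48089.17

CIF value: CAD 200371.55; import duty: CAD 48089.17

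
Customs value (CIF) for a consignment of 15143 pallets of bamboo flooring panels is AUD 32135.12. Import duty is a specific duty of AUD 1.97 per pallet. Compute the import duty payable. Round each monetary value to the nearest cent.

Import duty = 15143 × 1.97 = 29831.71

Import duty: AUD 29831.71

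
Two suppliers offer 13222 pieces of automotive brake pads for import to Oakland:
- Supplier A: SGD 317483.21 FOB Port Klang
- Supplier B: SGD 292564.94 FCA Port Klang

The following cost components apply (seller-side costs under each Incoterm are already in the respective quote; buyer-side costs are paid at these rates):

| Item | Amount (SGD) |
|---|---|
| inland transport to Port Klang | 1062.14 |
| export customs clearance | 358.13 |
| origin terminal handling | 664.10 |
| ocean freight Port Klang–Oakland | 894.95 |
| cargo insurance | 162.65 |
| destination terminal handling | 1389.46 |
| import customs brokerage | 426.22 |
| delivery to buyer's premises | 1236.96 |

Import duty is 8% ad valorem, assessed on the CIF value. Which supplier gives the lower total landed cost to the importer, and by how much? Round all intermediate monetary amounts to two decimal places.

Supplier A (FOB):
CIF value = FOB price + freight + insurance = 317483.21 + 894.95 + 162.65 = 318540.81
Import duty = 318540.81 × 8% = 25483.26
Buyer bears (A): 894.95 + 162.65 + 1389.46 + 426.22 + 1236.96 = 4110.24
Landed cost (A) = invoice 317483.21 + 4110.24 + duty 25483.26 = 347076.71
Supplier B (FCA):
CIF value = FCA price + origin terminal + freight + insurance = 292564.94 + 664.10 + 894.95 + 162.65 = 294286.64
Import duty = 294286.64 × 8% = 23542.93
Buyer bears (B): 664.10 + 894.95 + 162.65 + 1389.46 + 426.22 + 1236.96 = 4774.34
Landed cost (B) = invoice 292564.94 + 4774.34 + duty 23542.93 = 320882.21
Difference = |347076.71 − 320882.21| = 26194.50

Supplier B is cheaper by SGD 26194.50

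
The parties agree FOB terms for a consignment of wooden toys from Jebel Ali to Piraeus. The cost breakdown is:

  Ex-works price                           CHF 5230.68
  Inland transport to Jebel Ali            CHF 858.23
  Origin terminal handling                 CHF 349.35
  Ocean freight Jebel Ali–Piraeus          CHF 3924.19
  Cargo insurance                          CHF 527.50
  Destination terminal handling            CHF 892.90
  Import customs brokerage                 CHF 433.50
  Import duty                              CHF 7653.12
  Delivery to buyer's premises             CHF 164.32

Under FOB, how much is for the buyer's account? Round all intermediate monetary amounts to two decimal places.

Buyer's account: CHF 13595.53

FOB: the seller bears costs until goods are on board at the origin port; the buyer bears freight, insurance and all costs thereafter.
Seller's account: goods 5230.68 + inland to port 858.23 + origin terminal 349.35 = 6438.26
Buyer's account: freight 3924.19 + insurance 527.50 + destination terminal 892.90 + brokerage 433.50 + duty 7653.12 + delivery 164.32 = 13595.53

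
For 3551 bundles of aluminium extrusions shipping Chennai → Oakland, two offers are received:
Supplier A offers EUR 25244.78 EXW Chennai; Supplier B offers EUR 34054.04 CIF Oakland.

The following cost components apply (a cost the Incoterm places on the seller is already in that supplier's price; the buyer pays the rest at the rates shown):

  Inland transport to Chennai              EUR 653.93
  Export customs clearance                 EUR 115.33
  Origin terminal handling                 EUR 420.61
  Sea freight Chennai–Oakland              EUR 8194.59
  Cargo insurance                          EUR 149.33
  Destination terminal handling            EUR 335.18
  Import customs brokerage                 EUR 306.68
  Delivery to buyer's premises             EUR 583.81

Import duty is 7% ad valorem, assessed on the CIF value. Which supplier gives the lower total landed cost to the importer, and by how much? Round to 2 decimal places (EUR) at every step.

Supplier A (EXW):
CIF value = EXW price + inland to port + export clearance + origin terminal + freight + insurance = 25244.78 + 653.93 + 115.33 + 420.61 + 8194.59 + 149.33 = 34778.57
Import duty = 34778.57 × 7% = 2434.50
Buyer bears (A): 653.93 + 115.33 + 420.61 + 8194.59 + 149.33 + 335.18 + 306.68 + 583.81 = 10759.46
Landed cost (A) = invoice 25244.78 + 10759.46 + duty 2434.50 = 38438.74
Supplier B (CIF):
The CIF price already equals the CIF value: 34054.04
Import duty = 34054.04 × 7% = 2383.78
Buyer bears (B): 335.18 + 306.68 + 583.81 = 1225.67
Landed cost (B) = invoice 34054.04 + 1225.67 + duty 2383.78 = 37663.49
Difference = |38438.74 − 37663.49| = 775.25

Supplier B is cheaper by EUR 775.25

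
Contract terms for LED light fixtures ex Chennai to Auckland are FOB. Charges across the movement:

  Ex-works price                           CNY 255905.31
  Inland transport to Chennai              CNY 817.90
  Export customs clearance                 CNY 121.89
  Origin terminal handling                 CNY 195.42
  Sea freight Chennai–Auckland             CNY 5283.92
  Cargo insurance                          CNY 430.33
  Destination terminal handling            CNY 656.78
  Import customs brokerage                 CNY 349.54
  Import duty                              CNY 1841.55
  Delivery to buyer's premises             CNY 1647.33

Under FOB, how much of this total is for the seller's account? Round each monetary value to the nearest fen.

FOB: the seller bears costs until goods are on board at the origin port; the buyer bears freight, insurance and all costs thereafter.
Seller's account: goods 255905.31 + inland to port 817.90 + export clearance 121.89 + origin terminal 195.42 = 257040.52
Buyer's account: freight 5283.92 + insurance 430.33 + destination terminal 656.78 + brokerage 349.54 + duty 1841.55 + delivery 1647.33 = 10209.45

Seller's account: CNY 257040.52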